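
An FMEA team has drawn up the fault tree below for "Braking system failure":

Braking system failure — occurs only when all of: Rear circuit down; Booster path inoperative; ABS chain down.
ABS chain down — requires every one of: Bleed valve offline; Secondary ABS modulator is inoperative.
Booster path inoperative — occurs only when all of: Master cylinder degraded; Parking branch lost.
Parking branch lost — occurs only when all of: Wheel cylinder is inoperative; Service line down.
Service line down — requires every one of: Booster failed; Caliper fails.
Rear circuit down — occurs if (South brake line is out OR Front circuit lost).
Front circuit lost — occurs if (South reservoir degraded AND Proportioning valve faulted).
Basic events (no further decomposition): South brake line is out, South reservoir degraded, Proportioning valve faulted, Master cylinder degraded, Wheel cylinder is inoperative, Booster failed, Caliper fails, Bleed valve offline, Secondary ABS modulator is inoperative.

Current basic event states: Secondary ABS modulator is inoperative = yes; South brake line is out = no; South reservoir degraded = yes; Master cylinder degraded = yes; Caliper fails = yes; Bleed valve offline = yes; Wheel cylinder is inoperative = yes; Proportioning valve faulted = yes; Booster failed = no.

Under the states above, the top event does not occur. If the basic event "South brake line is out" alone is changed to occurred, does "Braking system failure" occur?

No

Counterfactual: set "South brake line is out" to occurred.
Front circuit lost [AND]: South reservoir degraded=occurs, Proportioning valve faulted=occurs → all inputs occur → occurs.
Rear circuit down [OR]: South brake line is out=occurs, Front circuit lost=occurs → at least one input occurs → occurs.
Service line down [AND]: Booster failed=not, Caliper fails=occurs → not all inputs occur → does not occur.
Parking branch lost [AND]: Wheel cylinder is inoperative=occurs, Service line down=not → not all inputs occur → does not occur.
Booster path inoperative [AND]: Master cylinder degraded=occurs, Parking branch lost=not → not all inputs occur → does not occur.
ABS chain down [AND]: Bleed valve offline=occurs, Secondary ABS modulator is inoperative=occurs → all inputs occur → occurs.
Braking system failure [AND]: Rear circuit down=occurs, Booster path inoperative=not, ABS chain down=occurs → not all inputs occur → does not occur.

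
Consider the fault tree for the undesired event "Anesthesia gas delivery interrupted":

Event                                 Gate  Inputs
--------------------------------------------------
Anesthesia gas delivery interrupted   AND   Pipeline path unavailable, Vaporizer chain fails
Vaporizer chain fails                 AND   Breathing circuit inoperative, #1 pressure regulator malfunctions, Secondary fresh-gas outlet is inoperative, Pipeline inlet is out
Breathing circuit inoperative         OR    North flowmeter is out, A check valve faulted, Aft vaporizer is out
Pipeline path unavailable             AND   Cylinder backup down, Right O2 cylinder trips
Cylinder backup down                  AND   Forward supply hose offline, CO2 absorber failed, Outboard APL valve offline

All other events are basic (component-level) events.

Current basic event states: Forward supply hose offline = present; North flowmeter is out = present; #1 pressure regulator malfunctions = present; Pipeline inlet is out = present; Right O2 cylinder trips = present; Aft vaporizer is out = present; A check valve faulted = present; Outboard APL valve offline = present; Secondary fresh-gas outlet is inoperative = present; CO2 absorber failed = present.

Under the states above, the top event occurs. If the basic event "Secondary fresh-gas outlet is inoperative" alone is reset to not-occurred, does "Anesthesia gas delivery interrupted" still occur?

No

Counterfactual: set "Secondary fresh-gas outlet is inoperative" to not occurred.
Cylinder backup down [AND]: Forward supply hose offline=occurs, CO2 absorber failed=occurs, Outboard APL valve offline=occurs → all inputs occur → occurs.
Pipeline path unavailable [AND]: Cylinder backup down=occurs, Right O2 cylinder trips=occurs → all inputs occur → occurs.
Breathing circuit inoperative [OR]: North flowmeter is out=occurs, A check valve faulted=occurs, Aft vaporizer is out=occurs → at least one input occurs → occurs.
Vaporizer chain fails [AND]: Breathing circuit inoperative=occurs, #1 pressure regulator malfunctions=occurs, Secondary fresh-gas outlet is inoperative=not, Pipeline inlet is out=occurs → not all inputs occur → does not occur.
Anesthesia gas delivery interrupted [AND]: Pipeline path unavailable=occurs, Vaporizer chain fails=not → not all inputs occur → does not occur.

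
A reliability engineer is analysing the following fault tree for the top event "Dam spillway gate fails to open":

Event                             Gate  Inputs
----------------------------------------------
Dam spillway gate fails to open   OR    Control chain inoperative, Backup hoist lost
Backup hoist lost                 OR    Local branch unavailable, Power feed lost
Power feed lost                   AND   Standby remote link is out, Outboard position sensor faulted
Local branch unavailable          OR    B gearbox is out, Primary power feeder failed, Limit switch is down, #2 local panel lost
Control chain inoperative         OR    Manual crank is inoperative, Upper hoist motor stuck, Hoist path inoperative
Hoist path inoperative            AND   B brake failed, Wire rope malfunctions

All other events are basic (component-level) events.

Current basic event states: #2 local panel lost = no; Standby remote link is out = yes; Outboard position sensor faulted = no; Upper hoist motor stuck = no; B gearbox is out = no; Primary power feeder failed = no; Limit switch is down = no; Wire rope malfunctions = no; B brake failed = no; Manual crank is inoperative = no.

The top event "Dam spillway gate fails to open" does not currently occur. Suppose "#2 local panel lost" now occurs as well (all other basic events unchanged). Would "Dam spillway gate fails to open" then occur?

Yes

Counterfactual: set "#2 local panel lost" to occurred.
Hoist path inoperative [AND]: B brake failed=not, Wire rope malfunctions=not → not all inputs occur → does not occur.
Control chain inoperative [OR]: Manual crank is inoperative=not, Upper hoist motor stuck=not, Hoist path inoperative=not → no input occurs → does not occur.
Local branch unavailable [OR]: B gearbox is out=not, Primary power feeder failed=not, Limit switch is down=not, #2 local panel lost=occurs → at least one input occurs → occurs.
Power feed lost [AND]: Standby remote link is out=occurs, Outboard position sensor faulted=not → not all inputs occur → does not occur.
Backup hoist lost [OR]: Local branch unavailable=occurs, Power feed lost=not → at least one input occurs → occurs.
Dam spillway gate fails to open [OR]: Control chain inoperative=not, Backup hoist lost=occurs → at least one input occurs → occurs.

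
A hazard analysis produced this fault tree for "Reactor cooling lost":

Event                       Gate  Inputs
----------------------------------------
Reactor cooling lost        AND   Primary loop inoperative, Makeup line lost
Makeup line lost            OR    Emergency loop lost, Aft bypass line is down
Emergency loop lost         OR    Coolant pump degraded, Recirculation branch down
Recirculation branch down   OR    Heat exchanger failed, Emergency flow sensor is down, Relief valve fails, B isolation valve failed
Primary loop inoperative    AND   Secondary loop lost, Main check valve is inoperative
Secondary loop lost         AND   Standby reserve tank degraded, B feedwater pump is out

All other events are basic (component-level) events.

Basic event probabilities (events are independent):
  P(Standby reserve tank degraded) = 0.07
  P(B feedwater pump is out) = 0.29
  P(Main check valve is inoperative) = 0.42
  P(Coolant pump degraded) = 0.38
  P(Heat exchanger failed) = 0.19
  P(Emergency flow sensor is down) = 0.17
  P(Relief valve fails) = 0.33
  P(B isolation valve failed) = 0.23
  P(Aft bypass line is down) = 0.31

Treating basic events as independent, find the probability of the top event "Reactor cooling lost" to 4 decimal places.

0.0073

P(Secondary loop lost) [AND] = 0.07 × 0.29 = 0.020300
P(Primary loop inoperative) [AND] = 0.020300 × 0.42 = 0.008526
P(Recirculation branch down) [OR] = 1 − (1−0.19) × (1−0.17) × (1−0.33) × (1−0.23) = 0.653160
P(Emergency loop lost) [OR] = 1 − (1−0.38) × (1−0.653160) = 0.784959
P(Makeup line lost) [OR] = 1 − (1−0.784959) × (1−0.31) = 0.851622
P(Reactor cooling lost) [AND] = 0.008526 × 0.851622 = 0.007261
Rounded to 4 decimal places: P(Reactor cooling lost) ≈ 0.0073.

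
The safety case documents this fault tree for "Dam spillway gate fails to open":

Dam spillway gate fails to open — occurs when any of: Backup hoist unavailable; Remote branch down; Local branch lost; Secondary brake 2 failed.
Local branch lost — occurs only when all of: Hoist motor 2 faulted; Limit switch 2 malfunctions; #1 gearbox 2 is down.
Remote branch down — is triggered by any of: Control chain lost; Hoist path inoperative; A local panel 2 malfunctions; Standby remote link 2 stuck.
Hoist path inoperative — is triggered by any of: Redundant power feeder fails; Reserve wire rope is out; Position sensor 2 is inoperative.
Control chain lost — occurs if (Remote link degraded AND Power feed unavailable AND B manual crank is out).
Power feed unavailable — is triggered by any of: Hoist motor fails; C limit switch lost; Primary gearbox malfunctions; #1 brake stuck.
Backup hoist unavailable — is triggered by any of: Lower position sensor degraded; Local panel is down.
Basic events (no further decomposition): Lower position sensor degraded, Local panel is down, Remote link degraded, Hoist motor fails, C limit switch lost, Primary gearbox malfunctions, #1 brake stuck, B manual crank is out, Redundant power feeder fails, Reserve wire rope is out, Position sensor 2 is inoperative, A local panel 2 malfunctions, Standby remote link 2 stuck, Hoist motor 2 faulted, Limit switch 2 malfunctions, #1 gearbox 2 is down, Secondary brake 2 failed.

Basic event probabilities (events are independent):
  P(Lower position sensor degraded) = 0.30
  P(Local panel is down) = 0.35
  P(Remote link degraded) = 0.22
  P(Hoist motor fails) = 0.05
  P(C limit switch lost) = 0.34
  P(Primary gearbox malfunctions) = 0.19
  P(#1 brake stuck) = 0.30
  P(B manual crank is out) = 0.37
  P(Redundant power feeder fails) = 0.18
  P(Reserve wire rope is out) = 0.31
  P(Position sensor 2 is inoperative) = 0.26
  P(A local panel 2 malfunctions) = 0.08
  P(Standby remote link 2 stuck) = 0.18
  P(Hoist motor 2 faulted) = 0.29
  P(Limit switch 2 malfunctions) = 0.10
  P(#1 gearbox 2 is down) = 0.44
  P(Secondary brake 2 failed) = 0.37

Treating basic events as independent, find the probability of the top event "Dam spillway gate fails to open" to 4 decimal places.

P(Backup hoist unavailable) [OR] = 1 − (1−0.30) × (1−0.35) = 0.545000
P(Power feed unavailable) [OR] = 1 − (1−0.05) × (1−0.34) × (1−0.19) × (1−0.30) = 0.644491
P(Control chain lost) [AND] = 0.22 × 0.644491 × 0.37 = 0.052462
P(Hoist path inoperative) [OR] = 1 − (1−0.18) × (1−0.31) × (1−0.26) = 0.581308
P(Remote branch down) [OR] = 1 − (1−0.052462) × (1−0.581308) × (1−0.08) × (1−0.18) = 0.700709
P(Local branch lost) [AND] = 0.29 × 0.10 × 0.44 = 0.012760
P(Dam spillway gate fails to open) [OR] = 1 − (1−0.545000) × (1−0.700709) × (1−0.012760) × (1−0.37) = 0.915303
Rounded to 4 decimal places: P(Dam spillway gate fails to open) ≈ 0.9153.

0.9153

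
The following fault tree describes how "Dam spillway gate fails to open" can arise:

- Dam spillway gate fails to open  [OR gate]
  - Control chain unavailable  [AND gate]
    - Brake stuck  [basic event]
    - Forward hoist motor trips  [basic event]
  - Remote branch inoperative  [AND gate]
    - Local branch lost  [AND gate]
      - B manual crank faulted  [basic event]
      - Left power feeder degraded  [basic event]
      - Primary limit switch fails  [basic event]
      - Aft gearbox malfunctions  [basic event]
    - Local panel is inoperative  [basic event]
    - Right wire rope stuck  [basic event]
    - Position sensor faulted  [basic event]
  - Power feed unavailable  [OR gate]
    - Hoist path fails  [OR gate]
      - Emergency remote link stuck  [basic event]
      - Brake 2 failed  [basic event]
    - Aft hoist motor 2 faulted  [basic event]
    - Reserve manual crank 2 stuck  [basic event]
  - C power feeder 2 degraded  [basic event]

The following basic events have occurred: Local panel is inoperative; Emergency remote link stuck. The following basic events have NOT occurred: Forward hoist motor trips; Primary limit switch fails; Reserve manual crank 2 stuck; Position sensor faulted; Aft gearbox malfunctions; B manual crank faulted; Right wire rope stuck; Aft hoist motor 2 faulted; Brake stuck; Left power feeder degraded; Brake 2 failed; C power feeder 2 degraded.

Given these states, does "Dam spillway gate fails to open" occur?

Control chain unavailable [AND]: Brake stuck=not, Forward hoist motor trips=not → not all inputs occur → does not occur.
Local branch lost [AND]: B manual crank faulted=not, Left power feeder degraded=not, Primary limit switch fails=not, Aft gearbox malfunctions=not → not all inputs occur → does not occur.
Remote branch inoperative [AND]: Local branch lost=not, Local panel is inoperative=occurs, Right wire rope stuck=not, Position sensor faulted=not → not all inputs occur → does not occur.
Hoist path fails [OR]: Emergency remote link stuck=occurs, Brake 2 failed=not → at least one input occurs → occurs.
Power feed unavailable [OR]: Hoist path fails=occurs, Aft hoist motor 2 faulted=not, Reserve manual crank 2 stuck=not → at least one input occurs → occurs.
Dam spillway gate fails to open [OR]: Control chain unavailable=not, Remote branch inoperative=not, Power feed unavailable=occurs, C power feeder 2 degraded=not → at least one input occurs → occurs.

Yes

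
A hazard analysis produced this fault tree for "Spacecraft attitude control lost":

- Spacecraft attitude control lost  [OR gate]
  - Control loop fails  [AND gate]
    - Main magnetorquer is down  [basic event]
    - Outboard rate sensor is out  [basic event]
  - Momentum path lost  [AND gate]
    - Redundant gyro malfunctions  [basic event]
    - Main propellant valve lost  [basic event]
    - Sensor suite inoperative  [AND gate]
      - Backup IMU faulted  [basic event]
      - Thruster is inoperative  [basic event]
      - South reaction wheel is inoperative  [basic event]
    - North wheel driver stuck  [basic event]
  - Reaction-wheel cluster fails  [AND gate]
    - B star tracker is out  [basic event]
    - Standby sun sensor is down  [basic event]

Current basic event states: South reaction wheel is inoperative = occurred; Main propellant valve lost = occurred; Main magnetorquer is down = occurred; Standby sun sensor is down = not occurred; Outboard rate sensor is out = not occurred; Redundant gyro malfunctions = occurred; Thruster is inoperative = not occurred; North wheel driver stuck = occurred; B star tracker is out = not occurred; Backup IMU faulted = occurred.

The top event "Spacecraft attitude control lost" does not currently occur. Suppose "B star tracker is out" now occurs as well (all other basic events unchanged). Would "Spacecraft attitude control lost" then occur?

No

Counterfactual: set "B star tracker is out" to occurred.
Control loop fails [AND]: Main magnetorquer is down=occurs, Outboard rate sensor is out=not → not all inputs occur → does not occur.
Sensor suite inoperative [AND]: Backup IMU faulted=occurs, Thruster is inoperative=not, South reaction wheel is inoperative=occurs → not all inputs occur → does not occur.
Momentum path lost [AND]: Redundant gyro malfunctions=occurs, Main propellant valve lost=occurs, Sensor suite inoperative=not, North wheel driver stuck=occurs → not all inputs occur → does not occur.
Reaction-wheel cluster fails [AND]: B star tracker is out=occurs, Standby sun sensor is down=not → not all inputs occur → does not occur.
Spacecraft attitude control lost [OR]: Control loop fails=not, Momentum path lost=not, Reaction-wheel cluster fails=not → no input occurs → does not occur.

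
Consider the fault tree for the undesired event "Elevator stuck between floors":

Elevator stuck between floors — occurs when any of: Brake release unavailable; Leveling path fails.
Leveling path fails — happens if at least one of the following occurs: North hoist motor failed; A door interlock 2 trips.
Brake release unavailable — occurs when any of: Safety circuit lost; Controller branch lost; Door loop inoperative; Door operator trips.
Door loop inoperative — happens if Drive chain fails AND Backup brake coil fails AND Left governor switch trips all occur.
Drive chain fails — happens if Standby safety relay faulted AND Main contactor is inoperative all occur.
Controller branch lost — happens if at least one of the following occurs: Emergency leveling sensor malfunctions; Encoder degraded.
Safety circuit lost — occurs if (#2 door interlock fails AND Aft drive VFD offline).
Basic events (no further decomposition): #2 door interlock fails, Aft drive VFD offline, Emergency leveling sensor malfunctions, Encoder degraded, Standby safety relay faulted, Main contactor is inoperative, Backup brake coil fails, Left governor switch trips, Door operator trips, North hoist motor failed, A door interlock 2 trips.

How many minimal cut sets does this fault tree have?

Safety circuit lost [AND]: one cut set from each child combined → 1 × 1 = 1 cut set(s).
Controller branch lost [OR]: union of children's cut sets → 2 cut set(s).
Drive chain fails [AND]: one cut set from each child combined → 1 × 1 = 1 cut set(s).
Door loop inoperative [AND]: one cut set from each child combined → 1 × 1 × 1 = 1 cut set(s).
Brake release unavailable [OR]: union of children's cut sets → 5 cut set(s).
Leveling path fails [OR]: union of children's cut sets → 2 cut set(s).
Elevator stuck between floors [OR]: union of children's cut sets → 7 cut set(s).
Minimal cut sets: {#2 door interlock fails, Aft drive VFD offline}; {Emergency leveling sensor malfunctions}; {Encoder degraded}; {Backup brake coil fails, Left governor switch trips, Main contactor is inoperative, Standby safety relay faulted}; {Door operator trips}; {North hoist motor failed}; {A door interlock 2 trips}.

7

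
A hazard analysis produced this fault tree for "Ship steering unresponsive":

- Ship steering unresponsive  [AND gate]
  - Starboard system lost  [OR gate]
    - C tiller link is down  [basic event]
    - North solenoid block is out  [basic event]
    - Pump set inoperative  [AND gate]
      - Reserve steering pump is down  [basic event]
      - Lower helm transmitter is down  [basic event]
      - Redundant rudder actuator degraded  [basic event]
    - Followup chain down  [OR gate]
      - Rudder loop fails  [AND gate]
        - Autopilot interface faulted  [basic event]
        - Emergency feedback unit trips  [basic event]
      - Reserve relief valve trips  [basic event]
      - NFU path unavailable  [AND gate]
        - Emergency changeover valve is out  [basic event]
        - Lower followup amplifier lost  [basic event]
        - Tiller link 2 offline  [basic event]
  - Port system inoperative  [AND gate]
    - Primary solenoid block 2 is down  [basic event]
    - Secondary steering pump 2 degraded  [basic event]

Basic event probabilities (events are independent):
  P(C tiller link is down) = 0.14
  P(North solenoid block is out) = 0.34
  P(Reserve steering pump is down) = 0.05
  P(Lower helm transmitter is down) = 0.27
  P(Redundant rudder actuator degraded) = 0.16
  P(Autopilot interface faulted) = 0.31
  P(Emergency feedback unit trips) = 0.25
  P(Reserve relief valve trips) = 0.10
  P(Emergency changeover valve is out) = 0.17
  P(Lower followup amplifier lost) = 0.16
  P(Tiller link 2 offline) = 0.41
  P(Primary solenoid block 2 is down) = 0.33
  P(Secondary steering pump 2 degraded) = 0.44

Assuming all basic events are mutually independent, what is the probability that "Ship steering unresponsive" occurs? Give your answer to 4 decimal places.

P(Pump set inoperative) [AND] = 0.05 × 0.27 × 0.16 = 0.002160
P(Rudder loop fails) [AND] = 0.31 × 0.25 = 0.077500
P(NFU path unavailable) [AND] = 0.17 × 0.16 × 0.41 = 0.011152
P(Followup chain down) [OR] = 1 − (1−0.077500) × (1−0.10) × (1−0.011152) = 0.179009
P(Starboard system lost) [OR] = 1 − (1−0.14) × (1−0.34) × (1−0.002160) × (1−0.179009) = 0.535012
P(Port system inoperative) [AND] = 0.33 × 0.44 = 0.145200
P(Ship steering unresponsive) [AND] = 0.535012 × 0.145200 = 0.077684
Rounded to 4 decimal places: P(Ship steering unresponsive) ≈ 0.0777.

0.0777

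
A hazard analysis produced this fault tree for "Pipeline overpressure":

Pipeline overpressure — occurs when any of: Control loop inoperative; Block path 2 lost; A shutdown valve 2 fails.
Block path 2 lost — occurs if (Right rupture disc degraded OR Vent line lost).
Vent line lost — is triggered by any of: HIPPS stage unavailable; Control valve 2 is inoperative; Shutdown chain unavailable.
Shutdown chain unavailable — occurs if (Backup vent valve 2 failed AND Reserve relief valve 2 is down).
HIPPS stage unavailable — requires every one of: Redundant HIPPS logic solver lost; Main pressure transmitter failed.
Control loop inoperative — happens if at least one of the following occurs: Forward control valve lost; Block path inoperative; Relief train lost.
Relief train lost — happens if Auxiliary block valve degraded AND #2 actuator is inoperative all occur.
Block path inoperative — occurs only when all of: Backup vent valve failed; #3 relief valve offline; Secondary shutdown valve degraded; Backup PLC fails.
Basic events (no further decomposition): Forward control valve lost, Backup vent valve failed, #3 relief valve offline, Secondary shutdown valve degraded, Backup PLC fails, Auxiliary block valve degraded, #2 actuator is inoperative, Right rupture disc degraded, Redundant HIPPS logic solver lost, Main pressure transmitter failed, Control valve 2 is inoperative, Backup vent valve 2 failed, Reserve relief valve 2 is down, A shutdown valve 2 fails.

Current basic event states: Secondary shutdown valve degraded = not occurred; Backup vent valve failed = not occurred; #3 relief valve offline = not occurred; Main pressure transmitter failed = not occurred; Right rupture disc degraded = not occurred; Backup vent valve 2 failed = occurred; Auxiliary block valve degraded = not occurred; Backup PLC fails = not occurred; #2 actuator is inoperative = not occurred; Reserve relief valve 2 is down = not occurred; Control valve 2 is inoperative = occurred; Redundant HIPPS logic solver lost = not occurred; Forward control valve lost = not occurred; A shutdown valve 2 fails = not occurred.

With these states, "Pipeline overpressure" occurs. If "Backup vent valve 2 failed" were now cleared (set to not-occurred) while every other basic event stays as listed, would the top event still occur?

Counterfactual: set "Backup vent valve 2 failed" to not occurred.
Block path inoperative [AND]: Backup vent valve failed=not, #3 relief valve offline=not, Secondary shutdown valve degraded=not, Backup PLC fails=not → not all inputs occur → does not occur.
Relief train lost [AND]: Auxiliary block valve degraded=not, #2 actuator is inoperative=not → not all inputs occur → does not occur.
Control loop inoperative [OR]: Forward control valve lost=not, Block path inoperative=not, Relief train lost=not → no input occurs → does not occur.
HIPPS stage unavailable [AND]: Redundant HIPPS logic solver lost=not, Main pressure transmitter failed=not → not all inputs occur → does not occur.
Shutdown chain unavailable [AND]: Backup vent valve 2 failed=not, Reserve relief valve 2 is down=not → not all inputs occur → does not occur.
Vent line lost [OR]: HIPPS stage unavailable=not, Control valve 2 is inoperative=occurs, Shutdown chain unavailable=not → at least one input occurs → occurs.
Block path 2 lost [OR]: Right rupture disc degraded=not, Vent line lost=occurs → at least one input occurs → occurs.
Pipeline overpressure [OR]: Control loop inoperative=not, Block path 2 lost=occurs, A shutdown valve 2 fails=not → at least one input occurs → occurs.

Yes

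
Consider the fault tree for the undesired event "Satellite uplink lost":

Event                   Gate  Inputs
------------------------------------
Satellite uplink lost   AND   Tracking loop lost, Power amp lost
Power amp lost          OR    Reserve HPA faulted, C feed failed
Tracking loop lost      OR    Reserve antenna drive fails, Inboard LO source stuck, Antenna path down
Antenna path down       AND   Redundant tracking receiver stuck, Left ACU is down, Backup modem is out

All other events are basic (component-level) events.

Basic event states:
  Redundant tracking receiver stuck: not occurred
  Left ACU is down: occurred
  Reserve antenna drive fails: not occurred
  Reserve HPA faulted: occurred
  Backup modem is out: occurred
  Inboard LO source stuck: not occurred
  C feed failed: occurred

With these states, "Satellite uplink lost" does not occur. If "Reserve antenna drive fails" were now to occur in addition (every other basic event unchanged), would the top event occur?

Counterfactual: set "Reserve antenna drive fails" to occurred.
Antenna path down [AND]: Redundant tracking receiver stuck=not, Left ACU is down=occurs, Backup modem is out=occurs → not all inputs occur → does not occur.
Tracking loop lost [OR]: Reserve antenna drive fails=occurs, Inboard LO source stuck=not, Antenna path down=not → at least one input occurs → occurs.
Power amp lost [OR]: Reserve HPA faulted=occurs, C feed failed=occurs → at least one input occurs → occurs.
Satellite uplink lost [AND]: Tracking loop lost=occurs, Power amp lost=occurs → all inputs occur → occurs.

Yes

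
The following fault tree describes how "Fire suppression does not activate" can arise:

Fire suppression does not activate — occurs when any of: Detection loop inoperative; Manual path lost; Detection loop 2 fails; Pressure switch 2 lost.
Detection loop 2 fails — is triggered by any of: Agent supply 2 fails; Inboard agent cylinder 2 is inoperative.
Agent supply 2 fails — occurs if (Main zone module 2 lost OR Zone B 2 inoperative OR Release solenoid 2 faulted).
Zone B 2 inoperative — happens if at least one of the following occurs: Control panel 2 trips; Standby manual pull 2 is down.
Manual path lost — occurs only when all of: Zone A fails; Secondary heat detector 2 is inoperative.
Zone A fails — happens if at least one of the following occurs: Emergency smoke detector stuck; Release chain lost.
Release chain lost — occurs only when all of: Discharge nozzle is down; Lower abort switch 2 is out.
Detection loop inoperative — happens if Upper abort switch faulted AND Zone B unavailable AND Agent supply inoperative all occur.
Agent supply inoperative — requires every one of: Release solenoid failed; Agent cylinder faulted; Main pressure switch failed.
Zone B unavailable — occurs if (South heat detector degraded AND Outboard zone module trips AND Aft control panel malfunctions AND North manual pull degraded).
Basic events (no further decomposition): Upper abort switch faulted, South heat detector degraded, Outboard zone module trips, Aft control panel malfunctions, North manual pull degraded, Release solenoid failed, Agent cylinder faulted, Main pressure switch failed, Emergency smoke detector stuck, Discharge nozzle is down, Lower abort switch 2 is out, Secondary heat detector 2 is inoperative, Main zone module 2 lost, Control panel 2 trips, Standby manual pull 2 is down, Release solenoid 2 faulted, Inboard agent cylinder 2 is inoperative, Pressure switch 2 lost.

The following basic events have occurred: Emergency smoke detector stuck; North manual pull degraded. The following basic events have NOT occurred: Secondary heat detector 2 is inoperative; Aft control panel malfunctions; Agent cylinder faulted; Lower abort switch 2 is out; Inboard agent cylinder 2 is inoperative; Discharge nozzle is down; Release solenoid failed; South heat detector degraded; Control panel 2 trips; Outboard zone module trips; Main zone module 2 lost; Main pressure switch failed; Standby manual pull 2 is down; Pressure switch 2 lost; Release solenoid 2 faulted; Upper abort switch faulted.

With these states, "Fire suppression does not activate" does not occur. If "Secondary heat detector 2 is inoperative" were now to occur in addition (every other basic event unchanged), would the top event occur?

Counterfactual: set "Secondary heat detector 2 is inoperative" to occurred.
Zone B unavailable [AND]: South heat detector degraded=not, Outboard zone module trips=not, Aft control panel malfunctions=not, North manual pull degraded=occurs → not all inputs occur → does not occur.
Agent supply inoperative [AND]: Release solenoid failed=not, Agent cylinder faulted=not, Main pressure switch failed=not → not all inputs occur → does not occur.
Detection loop inoperative [AND]: Upper abort switch faulted=not, Zone B unavailable=not, Agent supply inoperative=not → not all inputs occur → does not occur.
Release chain lost [AND]: Discharge nozzle is down=not, Lower abort switch 2 is out=not → not all inputs occur → does not occur.
Zone A fails [OR]: Emergency smoke detector stuck=occurs, Release chain lost=not → at least one input occurs → occurs.
Manual path lost [AND]: Zone A fails=occurs, Secondary heat detector 2 is inoperative=occurs → all inputs occur → occurs.
Zone B 2 inoperative [OR]: Control panel 2 trips=not, Standby manual pull 2 is down=not → no input occurs → does not occur.
Agent supply 2 fails [OR]: Main zone module 2 lost=not, Zone B 2 inoperative=not, Release solenoid 2 faulted=not → no input occurs → does not occur.
Detection loop 2 fails [OR]: Agent supply 2 fails=not, Inboard agent cylinder 2 is inoperative=not → no input occurs → does not occur.
Fire suppression does not activate [OR]: Detection loop inoperative=not, Manual path lost=occurs, Detection loop 2 fails=not, Pressure switch 2 lost=not → at least one input occurs → occurs.

Yes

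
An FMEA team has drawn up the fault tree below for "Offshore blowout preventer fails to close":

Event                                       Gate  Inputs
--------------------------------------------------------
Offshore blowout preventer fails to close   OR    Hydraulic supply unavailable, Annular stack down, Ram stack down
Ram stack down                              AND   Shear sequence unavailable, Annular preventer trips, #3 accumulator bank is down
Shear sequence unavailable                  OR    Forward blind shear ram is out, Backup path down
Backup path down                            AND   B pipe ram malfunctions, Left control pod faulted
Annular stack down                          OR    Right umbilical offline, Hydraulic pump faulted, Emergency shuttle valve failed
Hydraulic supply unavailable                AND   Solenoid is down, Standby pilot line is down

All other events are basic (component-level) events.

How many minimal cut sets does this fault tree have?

Hydraulic supply unavailable [AND]: one cut set from each child combined → 1 × 1 = 1 cut set(s).
Annular stack down [OR]: union of children's cut sets → 3 cut set(s).
Backup path down [AND]: one cut set from each child combined → 1 × 1 = 1 cut set(s).
Shear sequence unavailable [OR]: union of children's cut sets → 2 cut set(s).
Ram stack down [AND]: one cut set from each child combined → 2 × 1 × 1 = 2 cut set(s).
Offshore blowout preventer fails to close [OR]: union of children's cut sets → 6 cut set(s).
Minimal cut sets: {Solenoid is down, Standby pilot line is down}; {Right umbilical offline}; {Hydraulic pump faulted}; {Emergency shuttle valve failed}; {#3 accumulator bank is down, Annular preventer trips, Forward blind shear ram is out}; {#3 accumulator bank is down, Annular preventer trips, B pipe ram malfunctions, Left control pod faulted}.

6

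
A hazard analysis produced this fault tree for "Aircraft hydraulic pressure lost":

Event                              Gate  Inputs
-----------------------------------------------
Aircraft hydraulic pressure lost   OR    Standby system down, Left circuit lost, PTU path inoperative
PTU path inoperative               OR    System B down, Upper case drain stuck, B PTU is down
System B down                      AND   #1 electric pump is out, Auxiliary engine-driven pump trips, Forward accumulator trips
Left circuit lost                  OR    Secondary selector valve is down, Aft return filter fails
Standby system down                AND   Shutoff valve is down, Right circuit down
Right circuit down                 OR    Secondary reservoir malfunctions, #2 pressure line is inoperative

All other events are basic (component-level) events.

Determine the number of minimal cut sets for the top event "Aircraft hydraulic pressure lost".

7

Right circuit down [OR]: union of children's cut sets → 2 cut set(s).
Standby system down [AND]: one cut set from each child combined → 1 × 2 = 2 cut set(s).
Left circuit lost [OR]: union of children's cut sets → 2 cut set(s).
System B down [AND]: one cut set from each child combined → 1 × 1 × 1 = 1 cut set(s).
PTU path inoperative [OR]: union of children's cut sets → 3 cut set(s).
Aircraft hydraulic pressure lost [OR]: union of children's cut sets → 7 cut set(s).
Minimal cut sets: {Secondary reservoir malfunctions, Shutoff valve is down}; {#2 pressure line is inoperative, Shutoff valve is down}; {Secondary selector valve is down}; {Aft return filter fails}; {#1 electric pump is out, Auxiliary engine-driven pump trips, Forward accumulator trips}; {Upper case drain stuck}; {B PTU is down}.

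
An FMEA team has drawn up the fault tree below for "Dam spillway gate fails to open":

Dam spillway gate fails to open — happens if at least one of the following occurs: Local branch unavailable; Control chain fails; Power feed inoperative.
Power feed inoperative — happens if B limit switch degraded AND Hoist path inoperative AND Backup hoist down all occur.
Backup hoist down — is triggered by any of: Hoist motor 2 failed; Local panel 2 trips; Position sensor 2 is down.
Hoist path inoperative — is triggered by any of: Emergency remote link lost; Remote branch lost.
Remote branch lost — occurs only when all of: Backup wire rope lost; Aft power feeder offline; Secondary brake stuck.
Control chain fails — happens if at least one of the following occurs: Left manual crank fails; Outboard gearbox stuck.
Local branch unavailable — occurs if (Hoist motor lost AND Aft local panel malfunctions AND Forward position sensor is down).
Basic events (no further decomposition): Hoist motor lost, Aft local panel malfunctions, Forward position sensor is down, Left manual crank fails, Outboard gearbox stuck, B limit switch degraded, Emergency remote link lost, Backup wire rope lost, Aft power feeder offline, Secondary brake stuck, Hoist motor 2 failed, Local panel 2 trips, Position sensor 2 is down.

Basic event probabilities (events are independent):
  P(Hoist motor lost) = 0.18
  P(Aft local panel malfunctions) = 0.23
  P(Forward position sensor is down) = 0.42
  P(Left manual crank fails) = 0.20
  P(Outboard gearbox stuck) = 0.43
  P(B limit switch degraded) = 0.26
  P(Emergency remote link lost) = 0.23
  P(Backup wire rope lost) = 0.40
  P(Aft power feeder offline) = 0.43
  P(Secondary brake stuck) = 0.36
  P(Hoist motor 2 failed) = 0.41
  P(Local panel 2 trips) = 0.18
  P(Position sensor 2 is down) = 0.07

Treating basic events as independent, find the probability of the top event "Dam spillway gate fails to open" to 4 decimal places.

P(Local branch unavailable) [AND] = 0.18 × 0.23 × 0.42 = 0.017388
P(Control chain fails) [OR] = 1 − (1−0.20) × (1−0.43) = 0.544000
P(Remote branch lost) [AND] = 0.40 × 0.43 × 0.36 = 0.061920
P(Hoist path inoperative) [OR] = 1 − (1−0.23) × (1−0.061920) = 0.277678
P(Backup hoist down) [OR] = 1 − (1−0.41) × (1−0.18) × (1−0.07) = 0.550066
P(Power feed inoperative) [AND] = 0.26 × 0.277678 × 0.550066 = 0.039713
P(Dam spillway gate fails to open) [OR] = 1 − (1−0.017388) × (1−0.544000) × (1−0.039713) = 0.569723
Rounded to 4 decimal places: P(Dam spillway gate fails to open) ≈ 0.5697.

0.5697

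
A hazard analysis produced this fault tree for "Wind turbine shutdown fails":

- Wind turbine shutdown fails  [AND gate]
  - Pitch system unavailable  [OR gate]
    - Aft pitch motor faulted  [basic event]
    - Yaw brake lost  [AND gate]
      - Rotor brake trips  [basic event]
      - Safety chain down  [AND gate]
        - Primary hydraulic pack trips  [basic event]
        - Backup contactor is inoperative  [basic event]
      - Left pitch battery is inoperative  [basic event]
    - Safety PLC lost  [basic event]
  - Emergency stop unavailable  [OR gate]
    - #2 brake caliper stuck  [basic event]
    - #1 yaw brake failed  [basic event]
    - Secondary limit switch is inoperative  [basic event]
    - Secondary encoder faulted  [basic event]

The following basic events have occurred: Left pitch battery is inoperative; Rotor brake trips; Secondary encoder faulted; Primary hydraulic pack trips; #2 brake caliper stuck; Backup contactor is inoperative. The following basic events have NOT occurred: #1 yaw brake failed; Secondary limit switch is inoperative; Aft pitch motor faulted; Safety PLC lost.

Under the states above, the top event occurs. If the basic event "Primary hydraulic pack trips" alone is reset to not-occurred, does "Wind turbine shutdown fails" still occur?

No

Counterfactual: set "Primary hydraulic pack trips" to not occurred.
Safety chain down [AND]: Primary hydraulic pack trips=not, Backup contactor is inoperative=occurs → not all inputs occur → does not occur.
Yaw brake lost [AND]: Rotor brake trips=occurs, Safety chain down=not, Left pitch battery is inoperative=occurs → not all inputs occur → does not occur.
Pitch system unavailable [OR]: Aft pitch motor faulted=not, Yaw brake lost=not, Safety PLC lost=not → no input occurs → does not occur.
Emergency stop unavailable [OR]: #2 brake caliper stuck=occurs, #1 yaw brake failed=not, Secondary limit switch is inoperative=not, Secondary encoder faulted=occurs → at least one input occurs → occurs.
Wind turbine shutdown fails [AND]: Pitch system unavailable=not, Emergency stop unavailable=occurs → not all inputs occur → does not occur.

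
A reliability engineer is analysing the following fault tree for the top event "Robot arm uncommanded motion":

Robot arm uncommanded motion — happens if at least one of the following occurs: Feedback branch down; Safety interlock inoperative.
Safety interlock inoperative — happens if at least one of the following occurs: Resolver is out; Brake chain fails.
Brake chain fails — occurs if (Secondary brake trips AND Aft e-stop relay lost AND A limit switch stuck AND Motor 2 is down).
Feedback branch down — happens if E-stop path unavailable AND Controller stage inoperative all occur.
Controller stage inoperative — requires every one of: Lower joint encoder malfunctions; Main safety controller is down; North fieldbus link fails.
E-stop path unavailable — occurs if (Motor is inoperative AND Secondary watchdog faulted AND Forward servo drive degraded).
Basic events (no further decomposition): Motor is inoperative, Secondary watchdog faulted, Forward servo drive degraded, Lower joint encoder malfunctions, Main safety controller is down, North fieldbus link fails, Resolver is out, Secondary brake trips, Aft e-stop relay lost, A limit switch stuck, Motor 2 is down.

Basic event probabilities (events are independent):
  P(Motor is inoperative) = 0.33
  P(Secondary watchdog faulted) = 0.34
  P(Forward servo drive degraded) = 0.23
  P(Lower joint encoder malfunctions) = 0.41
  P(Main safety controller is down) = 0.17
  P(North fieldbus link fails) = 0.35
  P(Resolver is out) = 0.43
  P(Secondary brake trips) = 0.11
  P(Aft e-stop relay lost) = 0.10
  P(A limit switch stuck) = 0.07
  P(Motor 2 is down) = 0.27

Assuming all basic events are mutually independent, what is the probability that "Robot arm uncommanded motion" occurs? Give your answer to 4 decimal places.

P(E-stop path unavailable) [AND] = 0.33 × 0.34 × 0.23 = 0.025806
P(Controller stage inoperative) [AND] = 0.41 × 0.17 × 0.35 = 0.024395
P(Feedback branch down) [AND] = 0.025806 × 0.024395 = 0.000630
P(Brake chain fails) [AND] = 0.11 × 0.10 × 0.07 × 0.27 = 0.000208
P(Safety interlock inoperative) [OR] = 1 − (1−0.43) × (1−0.000208) = 0.430119
P(Robot arm uncommanded motion) [OR] = 1 − (1−0.000630) × (1−0.430119) = 0.430478
Rounded to 4 decimal places: P(Robot arm uncommanded motion) ≈ 0.4305.

0.4305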